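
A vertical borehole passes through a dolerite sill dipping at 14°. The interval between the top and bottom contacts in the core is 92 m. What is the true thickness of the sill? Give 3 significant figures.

True thickness t = h · cos(dip) = 92 × cos 14°
t = 92 × 0.9703 = 89.267 m

89.3 m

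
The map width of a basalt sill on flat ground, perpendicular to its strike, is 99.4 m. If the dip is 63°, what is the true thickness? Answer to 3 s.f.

88.6 m

True thickness t = w · sin(dip) = 99.4 × sin 63°
t = 99.4 × 0.8910 = 88.566 m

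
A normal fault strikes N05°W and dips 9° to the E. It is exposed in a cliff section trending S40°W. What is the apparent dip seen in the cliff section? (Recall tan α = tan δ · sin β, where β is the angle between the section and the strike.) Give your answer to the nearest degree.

The strike is N05°W and the section trends S40°W; the acute angle between them is β = 45°.
tan α = tan 9° × sin 45° = 0.1584 × 0.7071 = 0.1120
apparent dip = arctan 0.1120 = 6.39°

6°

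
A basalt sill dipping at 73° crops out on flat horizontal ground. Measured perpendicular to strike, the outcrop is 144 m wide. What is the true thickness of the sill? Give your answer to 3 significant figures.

True thickness t = w · sin(dip) = 144 × sin 73°
t = 144 × 0.9563 = 137.708 m

138 m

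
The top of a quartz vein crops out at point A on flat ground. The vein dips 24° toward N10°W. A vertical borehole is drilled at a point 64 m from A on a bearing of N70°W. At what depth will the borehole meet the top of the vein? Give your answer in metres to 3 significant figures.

The hole lies 60° from the dip direction, so the down-dip offset is 64 × cos 60° = 32.00 m.
Depth = down-dip offset × tan(dip) = 32.00 × tan 24° = 32.00 × 0.4452
Depth = 14.25 m

14.2 m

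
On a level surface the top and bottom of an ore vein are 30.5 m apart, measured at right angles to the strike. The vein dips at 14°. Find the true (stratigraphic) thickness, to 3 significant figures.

True thickness t = w · sin(dip) = 30.5 × sin 14°
t = 30.5 × 0.2419 = 7.379 m

7.38 m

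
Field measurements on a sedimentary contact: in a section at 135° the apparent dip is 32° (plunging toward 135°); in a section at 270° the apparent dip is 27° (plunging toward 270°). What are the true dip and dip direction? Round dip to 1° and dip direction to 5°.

The two traces are lines in the plane: v₁ = (sin 135°·cos 32°, cos 135°·cos 32°, −sin 32°), v₂ = (sin 270°·cos 27°, cos 270°·cos 27°, −sin 27°).
The plane normal is n = v₁ × v₂ ∝ (-0.272, -0.744, 0.534).
tan δ = √(n_x²+n_y²)/n_z = 0.793/0.534, so δ = 56.0°.
The horizontal component of n points toward azimuth atan2(n_x, n_y) = 200°, the dip direction.

true dip 56°, dip direction 200°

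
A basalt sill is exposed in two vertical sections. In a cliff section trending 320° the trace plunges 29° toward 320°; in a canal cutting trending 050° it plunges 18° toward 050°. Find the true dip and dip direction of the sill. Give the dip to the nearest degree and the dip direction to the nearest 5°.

Represent each trace as a vector plunging at its apparent dip toward its trend (east-north-up frame): v₁ = (-0.562, 0.670, -0.485), v₂ = (0.729, 0.611, -0.309).
Cross product v₁ × v₂ gives the pole to the plane: n ∝ (-0.089, 0.527, 0.832).
tan δ = √(n_x²+n_y²)/n_z = 0.534/0.832, so δ = 32.7°.
The horizontal component of n points toward azimuth atan2(n_x, n_y) = 350°, the dip direction.

true dip 33°, dip direction 350°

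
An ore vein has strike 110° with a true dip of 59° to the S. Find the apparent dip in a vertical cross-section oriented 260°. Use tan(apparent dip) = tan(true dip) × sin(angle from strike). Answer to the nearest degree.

40°

The section lies 30° from the strike.
tan(apparent dip) = tan 59° · sin 30° = 0.8321
α = arctan(0.8321) = 39.77°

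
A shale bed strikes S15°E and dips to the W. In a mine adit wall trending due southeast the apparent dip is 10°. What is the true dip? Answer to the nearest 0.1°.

19.4°

The section is 30° from the strike.
tan(true dip) = tan 10° / sin 30° = 0.3527
true dip = arctan 0.3527 = 19.43°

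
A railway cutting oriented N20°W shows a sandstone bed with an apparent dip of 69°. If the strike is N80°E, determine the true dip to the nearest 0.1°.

β = acute angle between strike N80°E and section N20°W = 80°.
tan(true dip) = tan 69° / sin 80° = 2.6453
δ = arctan(2.6453) = 69.29°

69.3°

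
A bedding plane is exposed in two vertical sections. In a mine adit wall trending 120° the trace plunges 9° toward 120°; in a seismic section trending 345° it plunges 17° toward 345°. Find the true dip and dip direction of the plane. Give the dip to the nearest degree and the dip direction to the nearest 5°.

true dip 31°, dip direction 045°

Each apparent-dip line lies in the plane. As unit vectors (x east, y north, z up), v₁ plunges 9°→120° and v₂ plunges 17°→345°.
n = v₁ × v₂ = (0.289, 0.289, 0.668) (taken with n_z > 0).
True dip = arccos(n_z / |n|) = arccos(0.8531) = 31.5°.
The horizontal component of n points toward azimuth atan2(n_x, n_y) = 45°, the dip direction.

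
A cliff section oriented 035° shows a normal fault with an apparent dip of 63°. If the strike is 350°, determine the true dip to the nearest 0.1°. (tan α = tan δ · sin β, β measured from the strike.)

70.2°

β = acute angle between strike 350° and section 035° = 45°.
tan δ = tan α / sin β = tan 63° / sin 45° = 1.9626 / 0.7071 = 2.7756
true dip = arctan 2.7756 = 70.19°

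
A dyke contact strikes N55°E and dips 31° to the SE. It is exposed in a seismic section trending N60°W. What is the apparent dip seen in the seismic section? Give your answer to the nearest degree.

29°

The section lies 65° from the strike.
tan(apparent dip) = tan 31° · sin 65° = 0.5446
apparent dip = arctan 0.5446 = 28.57°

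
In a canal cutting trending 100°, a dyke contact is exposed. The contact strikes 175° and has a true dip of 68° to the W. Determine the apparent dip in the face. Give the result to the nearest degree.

67°

The section lies 75° from the strike.
tan(apparent dip) = tan 68° · sin 75° = 2.3908
α = arctan(2.3908) = 67.30°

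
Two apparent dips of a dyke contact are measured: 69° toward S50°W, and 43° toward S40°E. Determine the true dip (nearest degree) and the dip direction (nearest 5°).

Each apparent-dip line lies in the plane. As unit vectors (x east, y north, z up), v₁ plunges 69°→S50°W and v₂ plunges 43°→S40°E.
The plane normal is n = v₁ × v₂ ∝ (-0.366, -0.626, 0.262).
tan δ = √(n_x²+n_y²)/n_z = 0.725/0.262, so δ = 70.1°.
The horizontal component of n points toward azimuth atan2(n_x, n_y) = 210°, the dip direction.

true dip 70°, dip direction 210°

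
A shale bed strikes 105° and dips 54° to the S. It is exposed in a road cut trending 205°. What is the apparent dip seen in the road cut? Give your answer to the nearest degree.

The section lies 80° from the strike.
tan(apparent dip) = tan 54° · sin 80° = 1.3555
apparent dip = arctan 1.3555 = 53.58°

54°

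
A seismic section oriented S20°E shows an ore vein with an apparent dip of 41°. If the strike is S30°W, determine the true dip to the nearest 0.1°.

β = acute angle between strike S30°W and section S20°E = 50°.
tan δ = tan α / sin β = tan 41° / sin 50° = 0.8693 / 0.7660 = 1.1348
δ = arctan(1.1348) = 48.61°

48.6°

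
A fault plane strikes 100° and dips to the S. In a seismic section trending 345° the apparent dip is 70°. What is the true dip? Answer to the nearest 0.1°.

The section is 65° from the strike.
tan δ = tan α / sin β = tan 70° / sin 65° = 2.7475 / 0.9063 = 3.0315
true dip = arctan 3.0315 = 71.74°

71.7°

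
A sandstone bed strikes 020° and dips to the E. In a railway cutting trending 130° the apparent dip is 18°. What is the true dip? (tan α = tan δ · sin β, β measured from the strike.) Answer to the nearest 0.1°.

19.1°

The section is 70° from the strike.
tan(true dip) = tan 18° / sin 70° = 0.3458
true dip = arctan 0.3458 = 19.07°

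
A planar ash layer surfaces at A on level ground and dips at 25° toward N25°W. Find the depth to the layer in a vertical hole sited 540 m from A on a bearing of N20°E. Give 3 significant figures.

178 m

The hole lies 45° from the dip direction, so the down-dip offset is 540 × cos 45° = 381.84 m.
Depth = down-dip offset × tan(dip) = 381.84 × tan 25° = 381.84 × 0.4663
Depth = 178.05 m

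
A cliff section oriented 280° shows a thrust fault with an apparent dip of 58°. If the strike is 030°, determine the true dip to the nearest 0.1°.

The section is 70° from the strike.
tan(true dip) = tan 58° / sin 70° = 1.7030
true dip = arctan 1.7030 = 59.58°

59.6°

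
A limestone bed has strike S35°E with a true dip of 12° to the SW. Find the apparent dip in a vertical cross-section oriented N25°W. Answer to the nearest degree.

2°

Angle between strike (S35°E) and section (N25°W): β = 10°.
tan(apparent dip) = tan 12° · sin 10° = 0.0369
apparent dip = arctan 0.0369 = 2.11°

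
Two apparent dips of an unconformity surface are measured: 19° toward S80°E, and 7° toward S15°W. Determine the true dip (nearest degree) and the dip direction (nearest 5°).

Represent each trace as a vector plunging at its apparent dip toward its trend (east-north-up frame): v₁ = (0.931, -0.164, -0.326), v₂ = (-0.257, -0.959, -0.122).
n = v₁ × v₂ = (0.292, -0.197, 0.935) (taken with n_z > 0).
True dip = arccos(n_z / |n|) = arccos(0.9357) = 20.7°.
Dip direction = azimuth of (n_x, n_y) = atan2(0.292, -0.197) = 124°.

true dip 21°, dip direction 125°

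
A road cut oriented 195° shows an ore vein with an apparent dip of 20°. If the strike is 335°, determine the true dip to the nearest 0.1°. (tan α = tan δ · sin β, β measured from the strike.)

29.5°

β = acute angle between strike 335° and section 195° = 40°.
tan(true dip) = tan 20° / sin 40° = 0.5662
true dip = arctan 0.5662 = 29.52°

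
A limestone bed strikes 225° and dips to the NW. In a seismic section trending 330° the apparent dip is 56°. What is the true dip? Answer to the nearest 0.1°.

56.9°

β = acute angle between strike 225° and section 330° = 75°.
tan δ = tan α / sin β = tan 56° / sin 75° = 1.4826 / 0.9659 = 1.5349
true dip = arctan 1.5349 = 56.91°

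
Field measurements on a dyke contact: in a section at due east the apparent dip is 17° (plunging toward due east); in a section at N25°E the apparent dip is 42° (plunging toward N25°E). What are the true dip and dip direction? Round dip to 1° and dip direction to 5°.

Each apparent-dip line lies in the plane. As unit vectors (x east, y north, z up), v₁ plunges 17°→due east and v₂ plunges 42°→N25°E.
Cross product v₁ × v₂ gives the pole to the plane: n ∝ (0.197, 0.548, 0.644).
tan δ = √(n_x²+n_y²)/n_z = 0.582/0.644, so δ = 42.1°.
Dip direction = atan2(0.197, 0.548) = 20° (azimuth of n's horizontal projection).

true dip 42°, dip direction 020°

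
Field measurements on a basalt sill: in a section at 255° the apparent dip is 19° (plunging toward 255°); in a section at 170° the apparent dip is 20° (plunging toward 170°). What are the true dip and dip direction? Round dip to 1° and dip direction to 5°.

The two traces are lines in the plane: v₁ = (sin 255°·cos 19°, cos 255°·cos 19°, −sin 19°), v₂ = (sin 170°·cos 20°, cos 170°·cos 20°, −sin 20°).
n = v₁ × v₂ = (-0.218, -0.365, 0.885) (taken with n_z > 0).
True dip = arccos(n_z / |n|) = arccos(0.9013) = 25.7°.
Dip direction = atan2(-0.218, -0.365) = 211° (azimuth of n's horizontal projection).

true dip 26°, dip direction 210°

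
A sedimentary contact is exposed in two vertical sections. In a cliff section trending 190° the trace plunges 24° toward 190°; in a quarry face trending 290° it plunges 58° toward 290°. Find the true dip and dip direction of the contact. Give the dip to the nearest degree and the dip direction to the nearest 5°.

The two traces are lines in the plane: v₁ = (sin 190°·cos 24°, cos 190°·cos 24°, −sin 24°), v₂ = (sin 290°·cos 58°, cos 290°·cos 58°, −sin 58°).
The plane normal is n = v₁ × v₂ ∝ (-0.837, -0.068, 0.477).
True dip = arccos(n_z / |n|) = arccos(0.4939) = 60.4°.
Dip direction = atan2(-0.837, -0.068) = 265° (azimuth of n's horizontal projection).

true dip 60°, dip direction 265°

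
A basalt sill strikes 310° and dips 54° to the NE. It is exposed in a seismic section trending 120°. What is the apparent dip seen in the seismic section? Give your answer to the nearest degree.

The section lies 10° from the strike.
tan α = tan 54° × sin 10° = 1.3764 × 0.1736 = 0.2390
apparent dip = arctan 0.2390 = 13.44°

13°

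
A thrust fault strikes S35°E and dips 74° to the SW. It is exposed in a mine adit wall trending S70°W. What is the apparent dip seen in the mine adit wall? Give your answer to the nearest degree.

The strike is S35°E and the section trends S70°W; the acute angle between them is β = 75°.
tan(apparent dip) = tan 74° · sin 75° = 3.3686
α = arctan(3.3686) = 73.47°

73°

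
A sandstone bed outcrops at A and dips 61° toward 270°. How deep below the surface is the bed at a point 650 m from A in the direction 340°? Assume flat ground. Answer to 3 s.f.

The hole lies 70° from the dip direction, so the down-dip offset is 650 × cos 70° = 222.31 m.
Depth = down-dip offset × tan(dip) = 222.31 × tan 61° = 222.31 × 1.8040
Depth = 401.06 m

401 m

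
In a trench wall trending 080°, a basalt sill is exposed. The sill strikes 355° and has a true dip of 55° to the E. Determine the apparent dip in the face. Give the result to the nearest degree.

55°

The section lies 85° from the strike.
tan α = tan 55° × sin 85° = 1.4281 × 0.9962 = 1.4227
apparent dip = arctan 1.4227 = 54.90°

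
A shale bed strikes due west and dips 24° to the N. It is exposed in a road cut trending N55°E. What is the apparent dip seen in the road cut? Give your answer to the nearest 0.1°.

14.3°

The strike is due west and the section trends N55°E; the acute angle between them is β = 35°.
tan(apparent dip) = tan 24° · sin 35° = 0.2554
apparent dip = arctan 0.2554 = 14.33°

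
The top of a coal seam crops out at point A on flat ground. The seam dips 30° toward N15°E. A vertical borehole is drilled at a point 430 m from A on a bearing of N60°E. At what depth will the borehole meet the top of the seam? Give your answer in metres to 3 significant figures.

The hole lies 45° from the dip direction, so the down-dip offset is 430 × cos 45° = 304.06 m.
Depth = down-dip offset × tan(dip) = 304.06 × tan 30° = 304.06 × 0.5774
Depth = 175.55 m

176 m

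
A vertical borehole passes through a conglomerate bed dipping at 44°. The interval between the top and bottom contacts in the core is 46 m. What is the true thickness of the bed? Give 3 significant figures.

True thickness t = h · cos(dip) = 46 × cos 44°
t = 46 × 0.7193 = 33.090 m

33.1 m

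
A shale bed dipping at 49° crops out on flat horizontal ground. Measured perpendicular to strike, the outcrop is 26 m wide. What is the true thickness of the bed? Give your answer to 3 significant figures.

19.6 m

True thickness t = w · sin(dip) = 26 × sin 49°
t = 26 × 0.7547 = 19.622 m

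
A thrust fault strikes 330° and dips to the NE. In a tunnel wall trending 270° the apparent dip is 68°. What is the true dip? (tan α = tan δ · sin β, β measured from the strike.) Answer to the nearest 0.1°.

The section is 60° from the strike.
tan(true dip) = tan 68° / sin 60° = 2.8580
true dip = arctan 2.8580 = 70.72°

70.7°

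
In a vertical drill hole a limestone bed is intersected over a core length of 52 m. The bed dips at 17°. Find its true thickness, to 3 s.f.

49.7 m

True thickness t = h · cos(dip) = 52 × cos 17°
t = 52 × 0.9563 = 49.728 m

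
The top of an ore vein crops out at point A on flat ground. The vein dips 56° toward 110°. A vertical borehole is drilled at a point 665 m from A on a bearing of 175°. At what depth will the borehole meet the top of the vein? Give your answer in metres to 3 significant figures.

417 m

The hole lies 65° from the dip direction, so the down-dip offset is 665 × cos 65° = 281.04 m.
Depth = down-dip offset × tan(dip) = 281.04 × tan 56° = 281.04 × 1.4826
Depth = 416.66 m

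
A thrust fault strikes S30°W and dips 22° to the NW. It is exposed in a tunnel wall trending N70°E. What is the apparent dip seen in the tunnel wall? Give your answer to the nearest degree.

15°

The section lies 40° from the strike.
tan α = tan 22° × sin 40° = 0.4040 × 0.6428 = 0.2597
apparent dip = arctan 0.2597 = 14.56°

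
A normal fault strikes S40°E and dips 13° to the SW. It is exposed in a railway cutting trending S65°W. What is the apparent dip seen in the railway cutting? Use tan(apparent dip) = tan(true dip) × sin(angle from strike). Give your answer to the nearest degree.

The section lies 75° from the strike.
tan α = tan 13° × sin 75° = 0.2309 × 0.9659 = 0.2230
α = arctan(0.2230) = 12.57°

13°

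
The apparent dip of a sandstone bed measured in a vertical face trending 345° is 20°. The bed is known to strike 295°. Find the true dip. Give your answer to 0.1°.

25.4°

The section is 50° from the strike.
tan(true dip) = tan 20° / sin 50° = 0.4751
δ = arctan(0.4751) = 25.41°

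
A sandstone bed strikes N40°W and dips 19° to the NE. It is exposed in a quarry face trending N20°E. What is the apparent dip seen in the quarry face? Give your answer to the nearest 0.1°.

16.6°

The section lies 60° from the strike.
tan α = tan 19° × sin 60° = 0.3443 × 0.8660 = 0.2982
apparent dip = arctan 0.2982 = 16.60°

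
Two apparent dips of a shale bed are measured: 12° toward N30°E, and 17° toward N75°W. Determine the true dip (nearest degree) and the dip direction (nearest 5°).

true dip 23°, dip direction 330°

Represent each trace as a vector plunging at its apparent dip toward its trend (east-north-up frame): v₁ = (0.489, 0.847, -0.208), v₂ = (-0.924, 0.248, -0.292).
n = v₁ × v₂ = (-0.196, 0.335, 0.904) (taken with n_z > 0).
Dip δ = arctan(|n_h|/n_z) = arctan(0.388/0.904) = 23.3°.
The horizontal component of n points toward azimuth atan2(n_x, n_y) = 330°, the dip direction.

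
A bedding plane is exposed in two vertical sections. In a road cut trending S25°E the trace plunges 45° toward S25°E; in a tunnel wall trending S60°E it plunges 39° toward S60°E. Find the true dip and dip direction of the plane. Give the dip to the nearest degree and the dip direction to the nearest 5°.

true dip 45°, dip direction 155°

The two traces are lines in the plane: v₁ = (sin 155°·cos 45°, cos 155°·cos 45°, −sin 45°), v₂ = (sin 120°·cos 39°, cos 120°·cos 39°, −sin 39°).
Cross product v₁ × v₂ gives the pole to the plane: n ∝ (0.129, -0.288, 0.315).
Dip δ = arctan(|n_h|/n_z) = arctan(0.315/0.315) = 45.0°.
Dip direction = azimuth of (n_x, n_y) = atan2(0.129, -0.288) = 156°.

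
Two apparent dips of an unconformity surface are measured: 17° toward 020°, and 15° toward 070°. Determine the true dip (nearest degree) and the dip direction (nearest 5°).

Represent each trace as a vector plunging at its apparent dip toward its trend (east-north-up frame): v₁ = (0.327, 0.899, -0.292), v₂ = (0.908, 0.330, -0.259).
Cross product v₁ × v₂ gives the pole to the plane: n ∝ (0.136, 0.181, 0.708).
True dip = arccos(n_z / |n|) = arccos(0.9525) = 17.7°.
Dip direction = azimuth of (n_x, n_y) = atan2(0.136, 0.181) = 37°.

true dip 18°, dip direction 035°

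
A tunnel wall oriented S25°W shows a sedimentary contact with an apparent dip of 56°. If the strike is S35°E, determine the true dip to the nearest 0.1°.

59.7°

The section is 60° from the strike.
tan δ = tan α / sin β = tan 56° / sin 60° = 1.4826 / 0.8660 = 1.7119
δ = arctan(1.7119) = 59.71°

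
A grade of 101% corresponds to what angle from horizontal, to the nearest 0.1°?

tan θ = 101/100 = 1.0100
θ = arctan(1.0100) = 45.29°

45.3°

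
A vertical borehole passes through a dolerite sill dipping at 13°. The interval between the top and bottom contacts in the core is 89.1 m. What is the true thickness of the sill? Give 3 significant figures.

True thickness t = h · cos(dip) = 89.1 × cos 13°
t = 89.1 × 0.9744 = 86.816 m

86.8 m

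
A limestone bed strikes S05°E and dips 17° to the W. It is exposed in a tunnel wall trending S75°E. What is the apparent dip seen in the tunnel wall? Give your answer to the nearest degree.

The strike is S05°E and the section trends S75°E; the acute angle between them is β = 70°.
tan α = tan 17° × sin 70° = 0.3057 × 0.9397 = 0.2873
apparent dip = arctan 0.2873 = 16.03°

16°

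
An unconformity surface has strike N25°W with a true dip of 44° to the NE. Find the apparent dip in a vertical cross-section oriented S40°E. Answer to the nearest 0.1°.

14.0°

The strike is N25°W and the section trends S40°E; the acute angle between them is β = 15°.
tan(apparent dip) = tan 44° · sin 15° = 0.2499
α = arctan(0.2499) = 14.03°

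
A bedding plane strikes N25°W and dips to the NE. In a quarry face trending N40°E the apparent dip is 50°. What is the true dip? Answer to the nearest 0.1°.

52.7°

The section is 65° from the strike.
tan(true dip) = tan 50° / sin 65° = 1.3150
true dip = arctan 1.3150 = 52.75°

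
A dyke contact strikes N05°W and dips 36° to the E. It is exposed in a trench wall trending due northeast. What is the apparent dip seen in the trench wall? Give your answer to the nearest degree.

The strike is N05°W and the section trends due northeast; the acute angle between them is β = 50°.
tan(apparent dip) = tan 36° · sin 50° = 0.5566
apparent dip = arctan 0.5566 = 29.10°

29°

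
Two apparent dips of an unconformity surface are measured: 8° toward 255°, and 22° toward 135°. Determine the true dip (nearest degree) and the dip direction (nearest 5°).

Represent each trace as a vector plunging at its apparent dip toward its trend (east-north-up frame): v₁ = (-0.957, -0.256, -0.139), v₂ = (0.656, -0.656, -0.375).
The plane normal is n = v₁ × v₂ ∝ (0.005, -0.450, 0.795).
True dip = arccos(n_z / |n|) = arccos(0.8705) = 29.5°.
The horizontal component of n points toward azimuth atan2(n_x, n_y) = 179°, the dip direction.

true dip 29°, dip direction 180°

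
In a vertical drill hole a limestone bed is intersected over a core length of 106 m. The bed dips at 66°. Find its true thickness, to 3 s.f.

43.1 m

True thickness t = h · cos(dip) = 106 × cos 66°
t = 106 × 0.4067 = 43.114 m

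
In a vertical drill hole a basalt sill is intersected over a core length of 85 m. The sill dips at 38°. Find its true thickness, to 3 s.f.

67.0 m

True thickness t = h · cos(dip) = 85 × cos 38°
t = 85 × 0.7880 = 66.981 m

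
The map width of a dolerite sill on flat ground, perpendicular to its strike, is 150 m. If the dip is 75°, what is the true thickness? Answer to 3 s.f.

145 m

True thickness t = w · sin(dip) = 150 × sin 75°
t = 150 × 0.9659 = 144.889 m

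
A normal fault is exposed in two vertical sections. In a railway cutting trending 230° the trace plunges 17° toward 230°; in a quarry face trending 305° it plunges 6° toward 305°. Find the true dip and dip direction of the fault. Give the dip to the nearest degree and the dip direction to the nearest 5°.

true dip 17°, dip direction 235°

Represent each trace as a vector plunging at its apparent dip toward its trend (east-north-up frame): v₁ = (-0.733, -0.615, -0.292), v₂ = (-0.815, 0.570, -0.105).
n = v₁ × v₂ = (-0.231, -0.162, 0.919) (taken with n_z > 0).
tan δ = √(n_x²+n_y²)/n_z = 0.282/0.919, so δ = 17.1°.
The horizontal component of n points toward azimuth atan2(n_x, n_y) = 235°, the dip direction.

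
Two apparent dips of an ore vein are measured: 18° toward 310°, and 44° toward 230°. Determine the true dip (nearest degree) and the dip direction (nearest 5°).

The two traces are lines in the plane: v₁ = (sin 310°·cos 18°, cos 310°·cos 18°, −sin 18°), v₂ = (sin 230°·cos 44°, cos 230°·cos 44°, −sin 44°).
n = v₁ × v₂ = (-0.568, -0.336, 0.674) (taken with n_z > 0).
True dip = arccos(n_z / |n|) = arccos(0.7146) = 44.4°.
Dip direction = azimuth of (n_x, n_y) = atan2(-0.568, -0.336) = 239°.

true dip 44°, dip direction 240°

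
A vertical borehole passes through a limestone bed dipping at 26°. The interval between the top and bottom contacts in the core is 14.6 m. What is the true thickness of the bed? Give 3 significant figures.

13.1 m

True thickness t = h · cos(dip) = 14.6 × cos 26°
t = 14.6 × 0.8988 = 13.122 m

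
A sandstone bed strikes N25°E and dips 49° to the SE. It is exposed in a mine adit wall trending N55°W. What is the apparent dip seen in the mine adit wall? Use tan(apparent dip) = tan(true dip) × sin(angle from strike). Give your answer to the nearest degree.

Angle between strike (N25°E) and section (N55°W): β = 80°.
tan α = tan 49° × sin 80° = 1.1504 × 0.9848 = 1.1329
α = arctan(1.1329) = 48.57°

49°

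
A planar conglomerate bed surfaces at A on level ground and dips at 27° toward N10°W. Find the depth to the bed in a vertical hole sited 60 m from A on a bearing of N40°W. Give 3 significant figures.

The hole lies 30° from the dip direction, so the down-dip offset is 60 × cos 30° = 51.96 m.
Depth = down-dip offset × tan(dip) = 51.96 × tan 27° = 51.96 × 0.5095
Depth = 26.48 m

26.5 m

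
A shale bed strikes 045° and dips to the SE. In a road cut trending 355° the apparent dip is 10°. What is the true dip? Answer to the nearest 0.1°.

β = acute angle between strike 045° and section 355° = 50°.
tan δ = tan α / sin β = tan 10° / sin 50° = 0.1763 / 0.7660 = 0.2302
δ = arctan(0.2302) = 12.96°

13.0°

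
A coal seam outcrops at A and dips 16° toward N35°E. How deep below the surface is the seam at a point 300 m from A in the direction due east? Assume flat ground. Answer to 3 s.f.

The hole lies 55° from the dip direction, so the down-dip offset is 300 × cos 55° = 172.07 m.
Depth = down-dip offset × tan(dip) = 172.07 × tan 16° = 172.07 × 0.2867
Depth = 49.34 m

49.3 m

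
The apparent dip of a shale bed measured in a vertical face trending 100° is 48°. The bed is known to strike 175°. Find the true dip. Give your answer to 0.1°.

49.0°

The section is 75° from the strike.
tan(true dip) = tan 48° / sin 75° = 1.1498
δ = arctan(1.1498) = 48.99°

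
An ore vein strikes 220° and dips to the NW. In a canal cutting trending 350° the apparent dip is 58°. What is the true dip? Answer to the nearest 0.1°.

The section is 50° from the strike.
tan δ = tan α / sin β = tan 58° / sin 50° = 1.6003 / 0.7660 = 2.0891
δ = arctan(2.0891) = 64.42°

64.4°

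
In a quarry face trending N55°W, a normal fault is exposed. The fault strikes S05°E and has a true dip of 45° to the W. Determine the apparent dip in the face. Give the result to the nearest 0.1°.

The section lies 50° from the strike.
tan α = tan 45° × sin 50° = 1.0000 × 0.7660 = 0.7660
α = arctan(0.7660) = 37.45°

37.5°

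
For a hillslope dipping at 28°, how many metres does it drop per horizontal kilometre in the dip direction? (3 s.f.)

532 m

drop per km = 1000 × tan 28° = 1000 × 0.5317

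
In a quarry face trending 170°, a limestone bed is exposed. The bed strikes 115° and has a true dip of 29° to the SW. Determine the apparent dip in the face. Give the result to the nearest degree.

24°

Angle between strike (115°) and section (170°): β = 55°.
tan(apparent dip) = tan 29° · sin 55° = 0.4541
α = arctan(0.4541) = 24.42°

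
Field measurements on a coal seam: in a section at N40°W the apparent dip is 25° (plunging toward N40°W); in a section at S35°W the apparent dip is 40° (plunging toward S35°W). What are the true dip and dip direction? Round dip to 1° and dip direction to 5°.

true dip 48°, dip direction 255°

Represent each trace as a vector plunging at its apparent dip toward its trend (east-north-up frame): v₁ = (-0.583, 0.694, -0.423), v₂ = (-0.439, -0.628, -0.643).
Cross product v₁ × v₂ gives the pole to the plane: n ∝ (-0.711, -0.189, 0.671).
True dip = arccos(n_z / |n|) = arccos(0.6735) = 47.7°.
The horizontal component of n points toward azimuth atan2(n_x, n_y) = 255°, the dip direction.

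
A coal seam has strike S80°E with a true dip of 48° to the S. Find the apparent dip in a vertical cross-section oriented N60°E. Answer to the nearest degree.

The section lies 40° from the strike.
tan(apparent dip) = tan 48° · sin 40° = 0.7139
α = arctan(0.7139) = 35.52°

36°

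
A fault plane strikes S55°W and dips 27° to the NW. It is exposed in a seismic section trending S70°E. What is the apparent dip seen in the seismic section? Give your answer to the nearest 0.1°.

22.7°

The strike is S55°W and the section trends S70°E; the acute angle between them is β = 55°.
tan(apparent dip) = tan 27° · sin 55° = 0.4174
apparent dip = arctan 0.4174 = 22.65°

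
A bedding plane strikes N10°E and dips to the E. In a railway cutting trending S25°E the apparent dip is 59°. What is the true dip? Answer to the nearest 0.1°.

71.0°

The section is 35° from the strike.
tan(true dip) = tan 59° / sin 35° = 2.9016
true dip = arctan 2.9016 = 70.98°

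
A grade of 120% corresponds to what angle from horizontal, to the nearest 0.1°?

50.2°

tan θ = 120/100 = 1.2000
θ = arctan(1.2000) = 50.19°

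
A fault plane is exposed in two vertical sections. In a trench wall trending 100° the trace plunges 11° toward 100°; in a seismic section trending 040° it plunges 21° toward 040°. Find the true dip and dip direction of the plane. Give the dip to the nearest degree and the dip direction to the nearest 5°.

true dip 21°, dip direction 040°

Represent each trace as a vector plunging at its apparent dip toward its trend (east-north-up frame): v₁ = (0.967, -0.170, -0.191), v₂ = (0.600, 0.715, -0.358).
n = v₁ × v₂ = (0.198, 0.232, 0.794) (taken with n_z > 0).
True dip = arccos(n_z / |n|) = arccos(0.9336) = 21.0°.
The horizontal component of n points toward azimuth atan2(n_x, n_y) = 40°, the dip direction.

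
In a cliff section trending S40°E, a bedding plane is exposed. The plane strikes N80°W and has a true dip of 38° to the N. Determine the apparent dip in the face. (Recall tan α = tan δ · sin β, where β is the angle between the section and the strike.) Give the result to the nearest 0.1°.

Angle between strike (N80°W) and section (S40°E): β = 40°.
tan(apparent dip) = tan 38° · sin 40° = 0.5022
α = arctan(0.5022) = 26.67°

26.7°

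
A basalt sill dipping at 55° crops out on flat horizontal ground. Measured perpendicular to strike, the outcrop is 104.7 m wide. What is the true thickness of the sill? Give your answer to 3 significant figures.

True thickness t = w · sin(dip) = 104.7 × sin 55°
t = 104.7 × 0.8192 = 85.765 m

85.8 m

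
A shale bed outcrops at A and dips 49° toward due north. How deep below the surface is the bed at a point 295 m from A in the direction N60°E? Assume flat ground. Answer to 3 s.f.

170 m

The hole lies 60° from the dip direction, so the down-dip offset is 295 × cos 60° = 147.50 m.
Depth = down-dip offset × tan(dip) = 147.50 × tan 49° = 147.50 × 1.1504
Depth = 169.68 m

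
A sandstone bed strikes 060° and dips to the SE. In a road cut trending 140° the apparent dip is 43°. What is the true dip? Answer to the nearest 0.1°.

β = acute angle between strike 060° and section 140° = 80°.
tan(true dip) = tan 43° / sin 80° = 0.9469
true dip = arctan 0.9469 = 43.44°

43.4°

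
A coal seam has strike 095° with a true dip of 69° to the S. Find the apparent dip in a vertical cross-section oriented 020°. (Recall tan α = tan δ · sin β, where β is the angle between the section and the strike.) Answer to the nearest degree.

68°

The section lies 75° from the strike.
tan(apparent dip) = tan 69° · sin 75° = 2.5163
apparent dip = arctan 2.5163 = 68.33°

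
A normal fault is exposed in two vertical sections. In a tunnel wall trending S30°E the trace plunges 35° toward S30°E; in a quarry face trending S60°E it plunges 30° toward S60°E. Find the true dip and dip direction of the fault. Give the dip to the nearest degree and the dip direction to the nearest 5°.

The two traces are lines in the plane: v₁ = (sin 150°·cos 35°, cos 150°·cos 35°, −sin 35°), v₂ = (sin 120°·cos 30°, cos 120°·cos 30°, −sin 30°).
n = v₁ × v₂ = (0.106, -0.225, 0.355) (taken with n_z > 0).
tan δ = √(n_x²+n_y²)/n_z = 0.249/0.355, so δ = 35.1°.
The horizontal component of n points toward azimuth atan2(n_x, n_y) = 155°, the dip direction.

true dip 35°, dip direction 155°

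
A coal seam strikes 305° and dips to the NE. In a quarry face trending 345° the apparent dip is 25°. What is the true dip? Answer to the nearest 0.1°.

36.0°

The section is 40° from the strike.
tan(true dip) = tan 25° / sin 40° = 0.7254
δ = arctan(0.7254) = 35.96°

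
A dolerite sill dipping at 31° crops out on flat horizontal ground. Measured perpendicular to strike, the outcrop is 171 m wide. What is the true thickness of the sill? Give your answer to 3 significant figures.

True thickness t = w · sin(dip) = 171 × sin 31°
t = 171 × 0.5150 = 88.072 m

88.1 m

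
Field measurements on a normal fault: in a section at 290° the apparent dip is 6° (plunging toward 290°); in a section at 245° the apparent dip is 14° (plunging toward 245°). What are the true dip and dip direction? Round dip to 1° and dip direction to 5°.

true dip 15°, dip direction 225°

Each apparent-dip line lies in the plane. As unit vectors (x east, y north, z up), v₁ plunges 6°→290° and v₂ plunges 14°→245°.
Cross product v₁ × v₂ gives the pole to the plane: n ∝ (-0.125, -0.134, 0.682).
Dip δ = arctan(|n_h|/n_z) = arctan(0.183/0.682) = 15.1°.
The horizontal component of n points toward azimuth atan2(n_x, n_y) = 223°, the dip direction.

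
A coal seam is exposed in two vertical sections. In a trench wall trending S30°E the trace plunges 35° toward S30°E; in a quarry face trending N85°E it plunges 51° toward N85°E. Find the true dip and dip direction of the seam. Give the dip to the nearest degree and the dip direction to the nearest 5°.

true dip 51°, dip direction 095°

Each apparent-dip line lies in the plane. As unit vectors (x east, y north, z up), v₁ plunges 35°→S30°E and v₂ plunges 51°→N85°E.
Cross product v₁ × v₂ gives the pole to the plane: n ∝ (0.583, -0.041, 0.467).
tan δ = √(n_x²+n_y²)/n_z = 0.584/0.467, so δ = 51.4°.
Dip direction = azimuth of (n_x, n_y) = atan2(0.583, -0.041) = 94°.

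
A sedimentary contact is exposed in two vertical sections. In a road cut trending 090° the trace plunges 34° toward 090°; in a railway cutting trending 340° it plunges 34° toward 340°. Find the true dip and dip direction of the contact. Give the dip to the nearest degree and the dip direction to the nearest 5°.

true dip 50°, dip direction 035°

The two traces are lines in the plane: v₁ = (sin 90°·cos 34°, cos 90°·cos 34°, −sin 34°), v₂ = (sin 340°·cos 34°, cos 340°·cos 34°, −sin 34°).
n = v₁ × v₂ = (0.436, 0.622, 0.646) (taken with n_z > 0).
tan δ = √(n_x²+n_y²)/n_z = 0.760/0.646, so δ = 49.6°.
Dip direction = atan2(0.436, 0.622) = 35° (azimuth of n's horizontal projection).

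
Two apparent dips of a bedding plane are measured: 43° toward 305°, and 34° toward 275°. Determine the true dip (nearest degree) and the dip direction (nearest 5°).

true dip 44°, dip direction 320°

The two traces are lines in the plane: v₁ = (sin 305°·cos 43°, cos 305°·cos 43°, −sin 43°), v₂ = (sin 275°·cos 34°, cos 275°·cos 34°, −sin 34°).
n = v₁ × v₂ = (-0.185, 0.228, 0.303) (taken with n_z > 0).
Dip δ = arctan(|n_h|/n_z) = arctan(0.294/0.303) = 44.1°.
Dip direction = atan2(-0.185, 0.228) = 321° (azimuth of n's horizontal projection).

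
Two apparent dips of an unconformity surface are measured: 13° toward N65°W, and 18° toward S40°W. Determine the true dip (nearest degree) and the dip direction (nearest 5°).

Each apparent-dip line lies in the plane. As unit vectors (x east, y north, z up), v₁ plunges 13°→N65°W and v₂ plunges 18°→S40°W.
Cross product v₁ × v₂ gives the pole to the plane: n ∝ (-0.291, -0.135, 0.895).
True dip = arccos(n_z / |n|) = arccos(0.9413) = 19.7°.
The horizontal component of n points toward azimuth atan2(n_x, n_y) = 245°, the dip direction.

true dip 20°, dip direction 245°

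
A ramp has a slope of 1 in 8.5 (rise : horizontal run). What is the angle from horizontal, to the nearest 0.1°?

tan θ = 1/8.5 = 0.1176
θ = arctan(0.1176) = 6.71°

6.7°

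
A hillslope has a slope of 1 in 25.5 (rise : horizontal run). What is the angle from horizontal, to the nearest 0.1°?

tan θ = 1/25.5 = 0.0392
θ = arctan(0.0392) = 2.25°

2.2°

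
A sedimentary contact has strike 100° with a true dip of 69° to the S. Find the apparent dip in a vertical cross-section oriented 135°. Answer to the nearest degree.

The section lies 35° from the strike.
tan(apparent dip) = tan 69° · sin 35° = 1.4942
apparent dip = arctan 1.4942 = 56.21°

56°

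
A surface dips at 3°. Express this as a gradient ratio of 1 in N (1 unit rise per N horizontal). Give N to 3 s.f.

1 in 19.1

1 : N means tan θ = 1/N, so N = 1/tan 3° = 1/0.0524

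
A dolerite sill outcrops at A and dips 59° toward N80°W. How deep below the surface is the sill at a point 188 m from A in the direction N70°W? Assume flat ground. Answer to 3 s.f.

The hole lies 10° from the dip direction, so the down-dip offset is 188 × cos 10° = 185.14 m.
Depth = down-dip offset × tan(dip) = 185.14 × tan 59° = 185.14 × 1.6643
Depth = 308.13 m

308 m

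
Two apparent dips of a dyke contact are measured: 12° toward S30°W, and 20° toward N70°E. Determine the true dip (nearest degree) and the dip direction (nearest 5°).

true dip 40°, dip direction 135°

The two traces are lines in the plane: v₁ = (sin 210°·cos 12°, cos 210°·cos 12°, −sin 12°), v₂ = (sin 70°·cos 20°, cos 70°·cos 20°, −sin 20°).
Cross product v₁ × v₂ gives the pole to the plane: n ∝ (0.357, -0.351, 0.591).
True dip = arccos(n_z / |n|) = arccos(0.7632) = 40.3°.
The horizontal component of n points toward azimuth atan2(n_x, n_y) = 135°, the dip direction.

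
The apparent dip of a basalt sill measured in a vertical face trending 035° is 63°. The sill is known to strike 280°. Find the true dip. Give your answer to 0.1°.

65.2°

β = acute angle between strike 280° and section 035° = 65°.
tan δ = tan α / sin β = tan 63° / sin 65° = 1.9626 / 0.9063 = 2.1655
δ = arctan(2.1655) = 65.21°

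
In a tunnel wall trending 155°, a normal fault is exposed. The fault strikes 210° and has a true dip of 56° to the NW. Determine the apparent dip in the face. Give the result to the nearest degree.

51°

The strike is 210° and the section trends 155°; the acute angle between them is β = 55°.
tan(apparent dip) = tan 56° · sin 55° = 1.2144
apparent dip = arctan 1.2144 = 50.53°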